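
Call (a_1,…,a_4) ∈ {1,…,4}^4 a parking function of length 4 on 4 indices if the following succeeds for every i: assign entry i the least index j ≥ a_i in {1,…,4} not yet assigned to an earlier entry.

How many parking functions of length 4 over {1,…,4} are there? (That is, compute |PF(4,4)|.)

125

Count = (4+1−4)·(4+1)^{4−1} = 1 · 125 = 125
E.g. (4,1,1,3) → sorted (1,1,3,4): b_i ≤ i ∀i, a PF.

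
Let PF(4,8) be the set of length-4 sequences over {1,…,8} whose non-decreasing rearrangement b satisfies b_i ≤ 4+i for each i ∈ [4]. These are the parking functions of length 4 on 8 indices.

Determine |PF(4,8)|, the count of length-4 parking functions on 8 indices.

#PF = (8+1−4)·(8+1)^{4−1} = 5 · 729 = 3645
One tuple (6,4,5,6) → sorted (4,5,6,6): b_i ≤ 4+i ∀i, a PF.

3645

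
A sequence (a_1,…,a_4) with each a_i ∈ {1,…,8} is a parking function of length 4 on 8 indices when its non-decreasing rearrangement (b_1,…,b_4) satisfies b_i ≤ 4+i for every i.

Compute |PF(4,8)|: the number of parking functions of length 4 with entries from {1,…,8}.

3645

Count = (8+1−4)·(8+1)^{4−1} = 5·729 = 3645 (Konheim–Weiss)
One tuple (8,1,7,5) → sorted (1,5,7,8): b_i ≤ 4+i ∀i, a PF.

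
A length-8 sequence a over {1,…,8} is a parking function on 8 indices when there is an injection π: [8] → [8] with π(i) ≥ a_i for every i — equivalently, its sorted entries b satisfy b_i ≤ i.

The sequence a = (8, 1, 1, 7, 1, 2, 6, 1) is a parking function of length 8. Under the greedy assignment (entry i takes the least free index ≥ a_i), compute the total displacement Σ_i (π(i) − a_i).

9

Σπ = 8·9/2 = 36 (π permutes [8]); Σa = 8+1+1+7+1+2+6+1 = 27; disp = 36−27 = 9.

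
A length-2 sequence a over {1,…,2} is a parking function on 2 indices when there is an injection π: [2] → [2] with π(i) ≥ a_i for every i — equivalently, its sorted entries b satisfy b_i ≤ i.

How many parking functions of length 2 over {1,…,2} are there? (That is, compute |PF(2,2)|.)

Count = (2−2+1)·(2+1)^(2−1) = 1×3 = 3 (Konheim–Weiss)
Check (2,1) → sorted (1,2): b_i ≤ i ∀i, a PF.

3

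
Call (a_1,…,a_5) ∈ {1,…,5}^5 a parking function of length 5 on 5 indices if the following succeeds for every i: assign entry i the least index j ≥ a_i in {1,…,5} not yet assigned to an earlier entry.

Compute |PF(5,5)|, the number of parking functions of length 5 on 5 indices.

Count = 1·6^4 = 1·1296 = 1296 (Konheim–Weiss)
Check (3,5,1,1,2) → sorted (1,1,2,3,5): b_i ≤ i ∀i, a PF.

1296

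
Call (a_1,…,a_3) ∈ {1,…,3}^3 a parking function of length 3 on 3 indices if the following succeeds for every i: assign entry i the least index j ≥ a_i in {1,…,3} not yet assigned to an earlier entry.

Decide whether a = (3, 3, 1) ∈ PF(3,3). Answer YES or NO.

NO

Order a: b = (1, 3, 3).
  b_1=1 ≤ 1
  b_2=3 > 2
  fails at i=2 ⇒ NO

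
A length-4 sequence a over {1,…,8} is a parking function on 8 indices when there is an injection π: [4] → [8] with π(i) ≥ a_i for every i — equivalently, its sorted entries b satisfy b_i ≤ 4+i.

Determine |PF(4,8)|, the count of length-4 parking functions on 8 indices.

|PF| = 5·9^3 = 5×729 = 3645 (Pollak)
Example (8,7,3,4) → sorted (3,4,7,8): b_i ≤ 4+i ∀i, a PF.

3645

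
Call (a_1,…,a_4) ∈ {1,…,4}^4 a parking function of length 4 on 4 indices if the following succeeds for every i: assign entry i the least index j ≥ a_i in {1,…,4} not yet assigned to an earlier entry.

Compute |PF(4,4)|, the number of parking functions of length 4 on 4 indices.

|PF| = 1·5^3 = 1×125 = 125 (Pollak)
Example (1,1,1,3) → sorted (1,1,1,3): b_i ≤ i ∀i, a PF.

125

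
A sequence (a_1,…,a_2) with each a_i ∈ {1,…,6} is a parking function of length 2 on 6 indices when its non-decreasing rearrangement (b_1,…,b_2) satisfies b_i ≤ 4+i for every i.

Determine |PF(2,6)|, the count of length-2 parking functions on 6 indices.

35

#PF = 5·7^1 = 5×7 = 35 (Konheim–Weiss)
E.g. (4,4) → sorted (4,4): b_i ≤ 4+i ∀i, a PF.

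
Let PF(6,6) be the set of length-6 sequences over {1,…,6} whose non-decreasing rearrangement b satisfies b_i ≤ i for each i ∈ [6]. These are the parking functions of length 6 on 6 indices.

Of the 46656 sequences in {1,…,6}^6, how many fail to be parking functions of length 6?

Count = (6−6+1)·(6+1)^(6−1) = 1·16807 = 16807 [KW]
One tuple (5,3,5,6,3,3) → sorted (3,3,3,5,5,6): b_1=3>1, not a PF.
6^6 − 16807 = 46656 − 16807 = 29849

29849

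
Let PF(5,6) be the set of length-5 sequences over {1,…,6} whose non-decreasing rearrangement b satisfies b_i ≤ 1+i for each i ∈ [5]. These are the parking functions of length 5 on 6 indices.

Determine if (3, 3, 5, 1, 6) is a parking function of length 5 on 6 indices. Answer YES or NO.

Sorted: b = (1, 3, 3, 5, 6).
  b_1=1 ≤ 2
  b_2=3 ≤ 3
  b_3=3 ≤ 4
  b_4=5 ≤ 5
  b_5=6 ≤ 6
All bounds hold ⇒ YES

YES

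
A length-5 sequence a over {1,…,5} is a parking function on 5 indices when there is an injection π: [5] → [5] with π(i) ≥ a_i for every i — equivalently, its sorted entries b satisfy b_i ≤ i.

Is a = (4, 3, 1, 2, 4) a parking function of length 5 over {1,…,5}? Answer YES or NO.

YES

Rearranged: b = (1, 2, 3, 4, 4).
  b_1=1 ≤ 1
  b_2=2 ≤ 2
  b_3=3 ≤ 3
  b_4=4 ≤ 4
  b_5=4 ≤ 5
All bounds hold ⇒ YES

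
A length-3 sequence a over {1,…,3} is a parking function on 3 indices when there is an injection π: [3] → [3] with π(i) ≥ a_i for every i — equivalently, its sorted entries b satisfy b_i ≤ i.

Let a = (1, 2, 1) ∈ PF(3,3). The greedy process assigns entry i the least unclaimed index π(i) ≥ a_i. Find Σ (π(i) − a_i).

2

Σπ = 3·4/2 = 6 (π permutes [3]); Σa = 1+2+1 = 4; disp = 6−4 = 2.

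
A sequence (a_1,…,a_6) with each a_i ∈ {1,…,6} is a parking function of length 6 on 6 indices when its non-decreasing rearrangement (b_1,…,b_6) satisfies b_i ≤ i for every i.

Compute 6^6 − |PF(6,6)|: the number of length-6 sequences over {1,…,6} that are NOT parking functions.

29849

Count = (6−6+1)·(6+1)^(6−1) = 1×16807 = 16807 (Konheim–Weiss)
E.g. (3,3,3,3,6,5) → sorted (3,3,3,3,5,6): b_1=3>1, not a PF.
So 46656 − 16807 = 29849 fail.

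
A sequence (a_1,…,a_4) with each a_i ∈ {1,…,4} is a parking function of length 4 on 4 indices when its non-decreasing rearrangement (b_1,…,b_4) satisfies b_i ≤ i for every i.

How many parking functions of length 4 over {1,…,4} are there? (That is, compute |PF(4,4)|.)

|PF| = (4+1−4)·(4+1)^{4−1} = 1×125 = 125
E.g. (1,2,2,3) → sorted (1,2,2,3): b_i ≤ i ∀i, a PF.

125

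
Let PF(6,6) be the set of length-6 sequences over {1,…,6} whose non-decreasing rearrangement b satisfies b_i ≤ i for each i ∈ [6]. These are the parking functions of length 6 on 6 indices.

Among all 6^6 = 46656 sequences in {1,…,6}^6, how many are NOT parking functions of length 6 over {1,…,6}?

29849

|PF| = (7−6)·7^(6−1) = 1 · 16807 = 16807 (Konheim–Weiss)
Check (3,5,6,3,4,4) → sorted (3,3,4,4,5,6): b_1=3>1, not a PF.
6^6 − 16807 = 46656 − 16807 = 29849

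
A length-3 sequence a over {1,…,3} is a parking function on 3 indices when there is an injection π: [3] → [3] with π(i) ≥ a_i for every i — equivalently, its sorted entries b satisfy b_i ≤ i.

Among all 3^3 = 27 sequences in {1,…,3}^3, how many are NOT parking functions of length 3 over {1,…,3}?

|PF| = 1·4^2 = 1×16 = 16 (Konheim–Weiss)
Example (3,3,3) → sorted (3,3,3): b_1=3>1, not a PF.
Total 27; non-PF = 27−16 = 11

11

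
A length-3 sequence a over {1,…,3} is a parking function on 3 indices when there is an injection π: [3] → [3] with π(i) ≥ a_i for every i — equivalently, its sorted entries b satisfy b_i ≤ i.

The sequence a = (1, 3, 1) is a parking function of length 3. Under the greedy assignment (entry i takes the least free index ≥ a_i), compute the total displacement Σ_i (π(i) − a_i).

Σπ(i) = 1+…+3 = 6; Σa = 1+3+1 = 5; disp = 6−5 = 1.

1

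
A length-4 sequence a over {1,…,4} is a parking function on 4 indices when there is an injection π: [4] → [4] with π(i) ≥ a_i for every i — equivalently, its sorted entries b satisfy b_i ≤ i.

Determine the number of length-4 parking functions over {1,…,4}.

125

Count = (4+1−4)·(4+1)^{4−1} = 1×125 = 125
One tuple (1,1,2,2) → sorted (1,1,2,2): b_i ≤ i ∀i, a PF.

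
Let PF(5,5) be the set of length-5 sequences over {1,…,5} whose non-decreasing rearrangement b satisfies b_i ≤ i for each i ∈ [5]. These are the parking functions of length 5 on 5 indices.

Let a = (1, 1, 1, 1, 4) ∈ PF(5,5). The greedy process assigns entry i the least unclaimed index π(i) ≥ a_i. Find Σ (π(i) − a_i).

7

Σπ = 15 ({1..5} each once); Σa = 1+1+1+1+4 = 8; disp = 15−8 = 7.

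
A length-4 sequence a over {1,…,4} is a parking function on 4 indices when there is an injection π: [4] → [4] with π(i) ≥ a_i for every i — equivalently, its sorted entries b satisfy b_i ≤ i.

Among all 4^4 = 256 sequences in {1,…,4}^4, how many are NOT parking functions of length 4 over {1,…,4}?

Count = (4−4+1)·(4+1)^(4−1) = 1 · 125 = 125 [KW]
Check (2,4,3,4) → sorted (2,3,4,4): b_1=2>1, not a PF.
So 256 − 125 = 131 fail.

131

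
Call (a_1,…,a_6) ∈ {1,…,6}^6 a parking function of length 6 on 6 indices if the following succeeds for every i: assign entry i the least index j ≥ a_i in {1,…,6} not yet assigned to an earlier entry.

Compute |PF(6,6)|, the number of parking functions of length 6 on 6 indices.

16807

#PF = (6−6+1)·(6+1)^(6−1) = 1×16807 = 16807 [KW]
One tuple (1,5,4,4,2,2) → sorted (1,2,2,4,4,5): b_i ≤ i ∀i, a PF.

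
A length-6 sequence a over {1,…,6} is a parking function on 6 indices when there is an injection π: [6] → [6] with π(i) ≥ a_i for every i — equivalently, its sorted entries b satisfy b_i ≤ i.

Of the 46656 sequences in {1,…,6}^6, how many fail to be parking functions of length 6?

29849

#PF = (6−6+1)·(6+1)^(6−1) = 1 · 16807 = 16807 (Pollak)
One tuple (4,6,4,2,4,6) → sorted (2,4,4,4,6,6): b_1=2>1, not a PF.
6^6 − 16807 = 46656 − 16807 = 29849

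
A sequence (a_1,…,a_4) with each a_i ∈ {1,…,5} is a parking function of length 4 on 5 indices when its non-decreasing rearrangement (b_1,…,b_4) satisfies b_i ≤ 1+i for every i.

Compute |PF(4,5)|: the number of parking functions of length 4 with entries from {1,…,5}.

Count = 2·6^3 = 2·216 = 432 (Pollak)
E.g. (5,4,1,3) → sorted (1,3,4,5): b_i ≤ 1+i ∀i, a PF.

432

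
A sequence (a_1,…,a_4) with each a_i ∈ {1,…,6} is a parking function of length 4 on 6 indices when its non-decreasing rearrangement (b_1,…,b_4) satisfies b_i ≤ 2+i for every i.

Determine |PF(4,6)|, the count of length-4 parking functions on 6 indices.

1029

|PF| = (6−4+1)·(6+1)^(4−1) = 3×343 = 1029 [KW]
Example (1,1,1,4) → sorted (1,1,1,4): b_i ≤ 2+i ∀i, a PF.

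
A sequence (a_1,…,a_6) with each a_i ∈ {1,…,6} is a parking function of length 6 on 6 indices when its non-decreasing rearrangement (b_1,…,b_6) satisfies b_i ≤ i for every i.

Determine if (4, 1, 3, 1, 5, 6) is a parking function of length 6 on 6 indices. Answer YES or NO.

Rearranged: b = (1, 1, 3, 4, 5, 6).
  b_1=1 ≤ 1
  b_2=1 ≤ 2
  b_3=3 ≤ 3
  b_4=4 ≤ 4
  b_5=5 ≤ 5
  b_6=6 ≤ 6
All bounds hold ⇒ YES

YES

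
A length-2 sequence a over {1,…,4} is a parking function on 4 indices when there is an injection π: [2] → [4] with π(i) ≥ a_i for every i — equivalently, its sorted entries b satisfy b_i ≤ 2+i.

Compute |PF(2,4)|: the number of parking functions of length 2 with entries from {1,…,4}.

15

#PF = (5−2)·5^(2−1) = 3×5 = 15 (Konheim–Weiss)
E.g. (2,4) → sorted (2,4): b_i ≤ 2+i ∀i, a PF.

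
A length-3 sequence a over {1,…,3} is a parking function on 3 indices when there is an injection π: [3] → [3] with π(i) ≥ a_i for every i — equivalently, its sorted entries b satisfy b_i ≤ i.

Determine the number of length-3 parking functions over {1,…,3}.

Count = (4−3)·4^(3−1) = 1×16 = 16 (Pollak)
Example (1,1,1) → sorted (1,1,1): b_i ≤ i ∀i, a PF.

16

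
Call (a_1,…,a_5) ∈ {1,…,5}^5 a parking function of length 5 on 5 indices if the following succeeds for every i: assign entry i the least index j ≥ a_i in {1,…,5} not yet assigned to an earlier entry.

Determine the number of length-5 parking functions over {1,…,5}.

|PF| = (5−5+1)·(5+1)^(5−1) = 1×1296 = 1296 (Pollak)
E.g. (1,1,1,1,1) → sorted (1,1,1,1,1): b_i ≤ i ∀i, a PF.

1296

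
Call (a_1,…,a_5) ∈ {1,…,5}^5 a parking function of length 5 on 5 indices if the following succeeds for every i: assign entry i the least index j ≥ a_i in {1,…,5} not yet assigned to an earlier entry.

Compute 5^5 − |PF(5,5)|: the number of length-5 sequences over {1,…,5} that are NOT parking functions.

Count = 1·6^4 = 1·1296 = 1296 [KW]
Example (3,3,2,3,5) → sorted (2,3,3,3,5): b_1=2>1, not a PF.
So 3125 − 1296 = 1829 fail.

1829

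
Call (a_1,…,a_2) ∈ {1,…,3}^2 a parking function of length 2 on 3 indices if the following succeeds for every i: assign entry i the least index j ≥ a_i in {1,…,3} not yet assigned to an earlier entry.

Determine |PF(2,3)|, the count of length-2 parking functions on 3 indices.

|PF(2,3)| = (3−2+1)·(3+1)^(2−1) = 2·4 = 8 (Konheim–Weiss)
One tuple (1,2) → sorted (1,2): b_i ≤ 1+i ∀i, a PF.

8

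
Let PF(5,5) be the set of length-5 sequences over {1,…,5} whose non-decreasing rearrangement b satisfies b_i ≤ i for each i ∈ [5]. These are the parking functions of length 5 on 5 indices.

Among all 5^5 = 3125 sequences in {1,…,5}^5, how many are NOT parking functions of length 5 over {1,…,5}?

1829

Count = (5−5+1)·(5+1)^(5−1) = 1 · 1296 = 1296
Check (4,3,2,3,5) → sorted (2,3,3,4,5): b_1=2>1, not a PF.
5^5 − 1296 = 3125 − 1296 = 1829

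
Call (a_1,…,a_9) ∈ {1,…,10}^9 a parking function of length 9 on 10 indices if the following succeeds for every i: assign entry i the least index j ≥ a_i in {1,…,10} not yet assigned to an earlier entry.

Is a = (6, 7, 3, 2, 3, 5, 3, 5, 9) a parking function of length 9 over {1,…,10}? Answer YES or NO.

YES

Sorted: b = (2, 3, 3, 3, 5, 5, 6, 7, 9).
  b_1=2 ≤ 2
  b_2=3 ≤ 3
  b_3=3 ≤ 4
  b_4=3 ≤ 5
  b_5=5 ≤ 6
  b_6=5 ≤ 7
  b_7=6 ≤ 8
  b_8=7 ≤ 9
  b_9=9 ≤ 10
All bounds hold ⇒ YES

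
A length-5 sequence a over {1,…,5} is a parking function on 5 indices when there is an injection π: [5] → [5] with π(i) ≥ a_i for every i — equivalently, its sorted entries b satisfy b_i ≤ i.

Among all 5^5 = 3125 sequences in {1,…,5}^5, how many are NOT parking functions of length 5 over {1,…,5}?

|PF(5,5)| = (5+1−5)·(5+1)^{5−1} = 1×1296 = 1296 (Pollak)
E.g. (5,5,2,3,4) → sorted (2,3,4,5,5): b_1=2>1, not a PF.
So 3125 − 1296 = 1829 fail.

1829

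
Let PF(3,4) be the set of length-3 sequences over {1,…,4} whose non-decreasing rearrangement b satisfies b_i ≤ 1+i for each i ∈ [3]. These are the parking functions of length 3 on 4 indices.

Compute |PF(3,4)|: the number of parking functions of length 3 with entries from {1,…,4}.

50

|PF| = (4−3+1)·(4+1)^(3−1) = 2×25 = 50
One tuple (3,1,1) → sorted (1,1,3): b_i ≤ 1+i ∀i, a PF.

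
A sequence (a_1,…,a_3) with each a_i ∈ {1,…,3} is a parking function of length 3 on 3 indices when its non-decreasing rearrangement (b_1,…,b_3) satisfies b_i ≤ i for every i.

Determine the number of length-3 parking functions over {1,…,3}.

16

Count = 1·4^2 = 1·16 = 16
Example (1,1,1) → sorted (1,1,1): b_i ≤ i ∀i, a PF.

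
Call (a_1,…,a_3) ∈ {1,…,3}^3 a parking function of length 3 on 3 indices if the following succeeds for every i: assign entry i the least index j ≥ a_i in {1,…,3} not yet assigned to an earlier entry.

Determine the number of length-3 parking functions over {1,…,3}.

|PF| = (3+1−3)·(3+1)^{3−1} = 1 · 16 = 16 (Konheim–Weiss)
One tuple (2,3,1) → sorted (1,2,3): b_i ≤ i ∀i, a PF.

16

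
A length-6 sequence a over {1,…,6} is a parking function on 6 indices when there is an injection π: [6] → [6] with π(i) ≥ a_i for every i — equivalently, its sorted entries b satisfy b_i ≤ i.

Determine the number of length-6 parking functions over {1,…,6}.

|PF(6,6)| = (6+1−6)·(6+1)^{6−1} = 1·16807 = 16807 [KW]
One tuple (2,2,1,1,3,1) → sorted (1,1,1,2,2,3): b_i ≤ i ∀i, a PF.

16807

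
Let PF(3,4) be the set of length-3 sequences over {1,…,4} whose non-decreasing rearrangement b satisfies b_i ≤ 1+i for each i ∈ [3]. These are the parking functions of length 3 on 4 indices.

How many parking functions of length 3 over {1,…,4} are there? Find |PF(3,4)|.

50

#PF = 2·5^2 = 2×25 = 50 [KW]
Check (1,1,2) → sorted (1,1,2): b_i ≤ 1+i ∀i, a PF.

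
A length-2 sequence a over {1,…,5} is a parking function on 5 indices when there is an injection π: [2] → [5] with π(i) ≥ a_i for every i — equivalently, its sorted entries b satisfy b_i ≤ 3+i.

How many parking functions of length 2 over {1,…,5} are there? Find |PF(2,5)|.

|PF| = (5−2+1)·(5+1)^(2−1) = 4×6 = 24 [KW]
Example (4,1) → sorted (1,4): b_i ≤ 3+i ∀i, a PF.

24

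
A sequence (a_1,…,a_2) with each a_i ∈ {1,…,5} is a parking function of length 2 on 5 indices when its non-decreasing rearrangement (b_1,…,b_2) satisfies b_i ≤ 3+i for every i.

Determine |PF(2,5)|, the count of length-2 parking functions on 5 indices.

24

|PF| = (6−2)·6^(2−1) = 4·6 = 24
Example (5,4) → sorted (4,5): b_i ≤ 3+i ∀i, a PF.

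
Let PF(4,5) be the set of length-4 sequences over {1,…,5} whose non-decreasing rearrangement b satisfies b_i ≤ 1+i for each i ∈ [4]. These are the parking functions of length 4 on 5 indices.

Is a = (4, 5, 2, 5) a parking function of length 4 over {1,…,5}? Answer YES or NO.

Sorted: b = (2, 4, 5, 5).
  b_1=2 ≤ 2
  b_2=4 > 3
  fails at i=2 ⇒ NO

NO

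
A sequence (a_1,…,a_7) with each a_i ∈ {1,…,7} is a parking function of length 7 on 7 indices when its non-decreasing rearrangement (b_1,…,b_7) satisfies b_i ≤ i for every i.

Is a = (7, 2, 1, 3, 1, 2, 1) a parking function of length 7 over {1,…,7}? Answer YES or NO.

Order a: b = (1, 1, 1, 2, 2, 3, 7).
  b_1=1 ≤ 1
  b_2=1 ≤ 2
  b_3=1 ≤ 3
  b_4=2 ≤ 4
  b_5=2 ≤ 5
  b_6=3 ≤ 6
  b_7=7 ≤ 7
All bounds hold ⇒ YES

YES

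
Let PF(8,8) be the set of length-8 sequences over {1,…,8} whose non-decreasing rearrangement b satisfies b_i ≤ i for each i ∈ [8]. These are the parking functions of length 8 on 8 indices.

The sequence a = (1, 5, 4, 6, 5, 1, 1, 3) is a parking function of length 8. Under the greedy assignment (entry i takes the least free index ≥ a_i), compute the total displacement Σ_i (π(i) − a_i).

Σπ(i) = 1+…+8 = 36; Σa = 1+5+4+6+5+1+1+3 = 26; disp = 36−26 = 10.

10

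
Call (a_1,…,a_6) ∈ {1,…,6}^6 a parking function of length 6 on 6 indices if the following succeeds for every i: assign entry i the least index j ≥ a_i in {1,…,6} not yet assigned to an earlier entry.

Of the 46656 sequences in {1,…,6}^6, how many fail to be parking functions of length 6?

#PF = (7−6)·7^(6−1) = 1·16807 = 16807 (Pollak)
Example (4,5,4,2,3,6) → sorted (2,3,4,4,5,6): b_1=2>1, not a PF.
So 46656 − 16807 = 29849 fail.

29849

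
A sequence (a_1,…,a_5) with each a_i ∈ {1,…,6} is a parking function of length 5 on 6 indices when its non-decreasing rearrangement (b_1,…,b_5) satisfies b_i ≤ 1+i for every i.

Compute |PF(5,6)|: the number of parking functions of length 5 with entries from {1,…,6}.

Count = (6−5+1)·(6+1)^(5−1) = 2×2401 = 4802 [KW]
Check (5,3,3,4,1) → sorted (1,3,3,4,5): b_i ≤ 1+i ∀i, a PF.

4802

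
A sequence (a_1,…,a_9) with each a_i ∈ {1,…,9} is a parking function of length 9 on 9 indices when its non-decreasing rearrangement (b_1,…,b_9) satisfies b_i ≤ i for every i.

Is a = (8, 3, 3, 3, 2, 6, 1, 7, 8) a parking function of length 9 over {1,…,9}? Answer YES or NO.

YES

Order a: b = (1, 2, 3, 3, 3, 6, 7, 8, 8).
  b_1=1 ≤ 1
  b_2=2 ≤ 2
  b_3=3 ≤ 3
  b_4=3 ≤ 4
  b_5=3 ≤ 5
  b_6=6 ≤ 6
  b_7=7 ≤ 7
  b_8=8 ≤ 8
  b_9=8 ≤ 9
All bounds hold ⇒ YES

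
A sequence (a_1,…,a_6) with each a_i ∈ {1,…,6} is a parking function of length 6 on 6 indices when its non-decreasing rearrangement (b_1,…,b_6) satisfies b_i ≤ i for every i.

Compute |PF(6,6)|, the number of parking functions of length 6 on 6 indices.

16807

Count = (6−6+1)·(6+1)^(6−1) = 1 · 16807 = 16807 (Konheim–Weiss)
One tuple (6,3,5,1,2,4) → sorted (1,2,3,4,5,6): b_i ≤ i ∀i, a PF.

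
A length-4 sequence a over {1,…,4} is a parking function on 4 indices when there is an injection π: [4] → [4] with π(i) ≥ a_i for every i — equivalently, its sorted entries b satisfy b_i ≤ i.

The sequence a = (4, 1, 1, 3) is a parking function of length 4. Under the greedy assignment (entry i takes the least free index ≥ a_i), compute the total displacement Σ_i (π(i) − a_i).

Σπ = 4·5/2 = 10 (π permutes [4]); Σa = 4+1+1+3 = 9; disp = 10−9 = 1.

1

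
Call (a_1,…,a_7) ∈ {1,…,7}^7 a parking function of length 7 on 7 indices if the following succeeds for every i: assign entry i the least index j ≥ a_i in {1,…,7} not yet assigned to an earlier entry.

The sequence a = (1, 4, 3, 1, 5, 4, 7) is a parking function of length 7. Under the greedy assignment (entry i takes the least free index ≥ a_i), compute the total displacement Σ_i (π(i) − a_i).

Σπ = 7·8/2 = 28 (π permutes [7]); Σa = 1+4+3+1+5+4+7 = 25; disp = 28−25 = 3.

3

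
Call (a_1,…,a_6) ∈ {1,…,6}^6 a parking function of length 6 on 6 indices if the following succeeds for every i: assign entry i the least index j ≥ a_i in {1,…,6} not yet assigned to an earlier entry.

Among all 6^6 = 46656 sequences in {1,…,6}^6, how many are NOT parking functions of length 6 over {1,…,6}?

#PF = 1·7^5 = 1 · 16807 = 16807 [KW]
Example (4,5,2,5,4,5) → sorted (2,4,4,5,5,5): b_1=2>1, not a PF.
Total 46656; non-PF = 46656−16807 = 29849

29849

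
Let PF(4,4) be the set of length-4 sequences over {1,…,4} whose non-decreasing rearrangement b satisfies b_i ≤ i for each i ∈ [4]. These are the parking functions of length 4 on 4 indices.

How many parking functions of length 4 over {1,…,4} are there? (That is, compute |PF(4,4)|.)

|PF| = (4−4+1)·(4+1)^(4−1) = 1×125 = 125
One tuple (1,2,3,3) → sorted (1,2,3,3): b_i ≤ i ∀i, a PF.

125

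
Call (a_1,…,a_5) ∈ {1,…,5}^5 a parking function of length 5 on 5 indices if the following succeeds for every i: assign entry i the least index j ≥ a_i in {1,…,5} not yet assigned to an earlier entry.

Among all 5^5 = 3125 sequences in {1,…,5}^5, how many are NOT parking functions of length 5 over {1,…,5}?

|PF| = (5−5+1)·(5+1)^(5−1) = 1×1296 = 1296 (Pollak)
Example (4,5,3,4,2) → sorted (2,3,4,4,5): b_1=2>1, not a PF.
So 3125 − 1296 = 1829 fail.

1829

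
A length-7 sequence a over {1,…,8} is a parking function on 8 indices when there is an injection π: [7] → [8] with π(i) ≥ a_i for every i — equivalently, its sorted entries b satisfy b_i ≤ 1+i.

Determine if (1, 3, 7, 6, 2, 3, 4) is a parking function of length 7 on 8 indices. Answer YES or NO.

YES

Order a: b = (1, 2, 3, 3, 4, 6, 7).
  b_1=1 ≤ 2
  b_2=2 ≤ 3
  b_3=3 ≤ 4
  b_4=3 ≤ 5
  b_5=4 ≤ 6
  b_6=6 ≤ 7
  b_7=7 ≤ 8
All bounds hold ⇒ YES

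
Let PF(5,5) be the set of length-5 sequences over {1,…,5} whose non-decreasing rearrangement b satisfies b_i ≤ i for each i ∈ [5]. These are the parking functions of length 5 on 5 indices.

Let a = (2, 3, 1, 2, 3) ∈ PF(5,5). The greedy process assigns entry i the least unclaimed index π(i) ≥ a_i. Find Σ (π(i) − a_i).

4

Σπ = 5·6/2 = 15 (π permutes [5]); Σa = 2+3+1+2+3 = 11; disp = 15−11 = 4.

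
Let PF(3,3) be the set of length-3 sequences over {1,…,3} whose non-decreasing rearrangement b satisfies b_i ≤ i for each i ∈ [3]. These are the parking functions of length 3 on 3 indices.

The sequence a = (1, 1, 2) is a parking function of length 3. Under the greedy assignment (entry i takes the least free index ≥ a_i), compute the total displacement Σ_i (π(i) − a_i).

2

Σπ = 6 ({1..3} each once); Σa = 1+1+2 = 4; disp = 6−4 = 2.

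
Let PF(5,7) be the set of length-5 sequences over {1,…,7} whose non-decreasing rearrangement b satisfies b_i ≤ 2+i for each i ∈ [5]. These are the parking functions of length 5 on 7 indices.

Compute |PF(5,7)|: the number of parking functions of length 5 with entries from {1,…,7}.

|PF| = (7−5+1)·(7+1)^(5−1) = 3×4096 = 12288 [KW]
E.g. (4,6,3,3,1) → sorted (1,3,3,4,6): b_i ≤ 2+i ∀i, a PF.

12288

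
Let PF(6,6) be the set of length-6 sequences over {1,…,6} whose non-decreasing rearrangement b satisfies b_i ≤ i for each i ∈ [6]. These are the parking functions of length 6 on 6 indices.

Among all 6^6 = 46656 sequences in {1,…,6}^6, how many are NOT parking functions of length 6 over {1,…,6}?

29849

|PF| = (6+1−6)·(6+1)^{6−1} = 1·16807 = 16807 (Konheim–Weiss)
Check (4,3,4,6,6,5) → sorted (3,4,4,5,6,6): b_1=3>1, not a PF.
Total 46656; non-PF = 46656−16807 = 29849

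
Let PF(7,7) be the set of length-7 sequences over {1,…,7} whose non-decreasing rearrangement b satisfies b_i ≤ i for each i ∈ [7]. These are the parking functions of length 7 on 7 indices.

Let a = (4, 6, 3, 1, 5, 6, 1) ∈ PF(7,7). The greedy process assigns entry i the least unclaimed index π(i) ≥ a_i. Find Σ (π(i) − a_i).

Σπ = 28 ({1..7} each once); Σa = 4+6+3+1+5+6+1 = 26; disp = 28−26 = 2.

2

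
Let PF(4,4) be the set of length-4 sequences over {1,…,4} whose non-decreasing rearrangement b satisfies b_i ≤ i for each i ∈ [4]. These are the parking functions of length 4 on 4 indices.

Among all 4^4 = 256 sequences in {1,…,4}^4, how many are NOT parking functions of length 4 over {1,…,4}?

131

#PF = (4+1−4)·(4+1)^{4−1} = 1·125 = 125
E.g. (1,4,4,1) → sorted (1,1,4,4): b_3=4>3, not a PF.
4^4 − 125 = 256 − 125 = 131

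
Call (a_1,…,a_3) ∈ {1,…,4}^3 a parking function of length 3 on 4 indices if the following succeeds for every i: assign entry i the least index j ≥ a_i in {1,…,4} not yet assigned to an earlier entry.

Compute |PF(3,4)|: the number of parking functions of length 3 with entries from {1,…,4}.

50

|PF| = (5−3)·5^(3−1) = 2·25 = 50 (Pollak)
E.g. (3,3,1) → sorted (1,3,3): b_i ≤ 1+i ∀i, a PF.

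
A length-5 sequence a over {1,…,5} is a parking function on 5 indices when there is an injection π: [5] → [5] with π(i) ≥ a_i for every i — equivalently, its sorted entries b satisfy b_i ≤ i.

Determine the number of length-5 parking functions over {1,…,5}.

1296

#PF = (5+1−5)·(5+1)^{5−1} = 1 · 1296 = 1296 [KW]
One tuple (3,4,2,5,1) → sorted (1,2,3,4,5): b_i ≤ i ∀i, a PF.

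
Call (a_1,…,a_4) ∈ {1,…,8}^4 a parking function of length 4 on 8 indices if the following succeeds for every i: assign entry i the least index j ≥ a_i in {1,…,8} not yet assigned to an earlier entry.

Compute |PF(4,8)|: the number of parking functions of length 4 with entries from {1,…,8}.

|PF| = (8−4+1)·(8+1)^(4−1) = 5·729 = 3645 (Konheim–Weiss)
One tuple (3,8,1,5) → sorted (1,3,5,8): b_i ≤ 4+i ∀i, a PF.

3645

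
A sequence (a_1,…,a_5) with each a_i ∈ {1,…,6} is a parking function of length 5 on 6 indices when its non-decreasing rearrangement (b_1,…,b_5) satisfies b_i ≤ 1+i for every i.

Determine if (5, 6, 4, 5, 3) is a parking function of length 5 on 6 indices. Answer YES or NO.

Rearranged: b = (3, 4, 5, 5, 6).
  b_1=3 > 2
  fails at i=1 ⇒ NO

NO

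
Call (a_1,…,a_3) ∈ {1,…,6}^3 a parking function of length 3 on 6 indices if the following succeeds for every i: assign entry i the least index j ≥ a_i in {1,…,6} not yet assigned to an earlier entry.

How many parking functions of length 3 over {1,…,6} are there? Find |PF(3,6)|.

196

|PF(3,6)| = (6−3+1)·(6+1)^(3−1) = 4 · 49 = 196 [KW]
E.g. (3,1,6) → sorted (1,3,6): b_i ≤ 3+i ∀i, a PF.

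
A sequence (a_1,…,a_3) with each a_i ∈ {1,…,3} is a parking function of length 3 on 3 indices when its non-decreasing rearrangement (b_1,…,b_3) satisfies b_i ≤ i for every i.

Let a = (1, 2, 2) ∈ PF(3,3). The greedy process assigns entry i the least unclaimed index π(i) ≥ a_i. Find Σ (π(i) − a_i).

Σπ(i) = 1+…+3 = 6; Σa = 1+2+2 = 5; disp = 6−5 = 1.

1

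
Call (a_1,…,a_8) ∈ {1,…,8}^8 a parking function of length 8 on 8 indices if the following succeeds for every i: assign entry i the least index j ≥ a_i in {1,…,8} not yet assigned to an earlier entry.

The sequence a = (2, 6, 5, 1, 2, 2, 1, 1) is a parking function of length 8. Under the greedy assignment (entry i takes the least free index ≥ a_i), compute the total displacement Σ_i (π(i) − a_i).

16

Σπ(i) = 1+…+8 = 36; Σa = 2+6+5+1+2+2+1+1 = 20; disp = 36−20 = 16.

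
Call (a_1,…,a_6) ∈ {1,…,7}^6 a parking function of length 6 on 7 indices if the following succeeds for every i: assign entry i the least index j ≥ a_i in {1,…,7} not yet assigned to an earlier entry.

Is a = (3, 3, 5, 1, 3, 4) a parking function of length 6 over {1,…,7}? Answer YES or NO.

Rearranged: b = (1, 3, 3, 3, 4, 5).
  b_1=1 ≤ 2
  b_2=3 ≤ 3
  b_3=3 ≤ 4
  b_4=3 ≤ 5
  b_5=4 ≤ 6
  b_6=5 ≤ 7
All bounds hold ⇒ YES

YES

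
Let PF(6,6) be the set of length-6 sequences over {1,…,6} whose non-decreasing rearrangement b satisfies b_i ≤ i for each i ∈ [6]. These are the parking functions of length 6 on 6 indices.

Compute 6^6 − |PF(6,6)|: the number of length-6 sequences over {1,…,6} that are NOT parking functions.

29849

|PF(6,6)| = 1·7^5 = 1·16807 = 16807
Check (4,3,2,6,6,2) → sorted (2,2,3,4,6,6): b_1=2>1, not a PF.
Total 46656; non-PF = 46656−16807 = 29849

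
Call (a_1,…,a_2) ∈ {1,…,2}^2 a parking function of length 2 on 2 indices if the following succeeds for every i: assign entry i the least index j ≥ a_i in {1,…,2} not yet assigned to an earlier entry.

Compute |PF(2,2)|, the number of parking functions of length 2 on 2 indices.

Count = (2−2+1)·(2+1)^(2−1) = 1 · 3 = 3 (Pollak)
Example (2,1) → sorted (1,2): b_i ≤ i ∀i, a PF.

3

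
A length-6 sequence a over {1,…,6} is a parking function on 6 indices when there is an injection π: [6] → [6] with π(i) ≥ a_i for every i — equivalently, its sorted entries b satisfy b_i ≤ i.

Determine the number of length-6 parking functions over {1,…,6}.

16807

#PF = 1·7^5 = 1 · 16807 = 16807 (Konheim–Weiss)
Check (2,6,5,4,1,3) → sorted (1,2,3,4,5,6): b_i ≤ i ∀i, a PF.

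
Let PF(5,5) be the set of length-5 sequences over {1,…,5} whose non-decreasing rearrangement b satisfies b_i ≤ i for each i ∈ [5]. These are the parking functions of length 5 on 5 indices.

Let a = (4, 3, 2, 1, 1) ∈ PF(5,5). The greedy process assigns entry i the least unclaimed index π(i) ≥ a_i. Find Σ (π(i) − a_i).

Σπ = 5·6/2 = 15 (π permutes [5]); Σa = 4+3+2+1+1 = 11; disp = 15−11 = 4.

4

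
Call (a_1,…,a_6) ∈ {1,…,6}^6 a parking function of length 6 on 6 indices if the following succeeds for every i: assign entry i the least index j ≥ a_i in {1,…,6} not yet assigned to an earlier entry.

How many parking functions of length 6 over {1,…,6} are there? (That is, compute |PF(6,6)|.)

16807

#PF = (6−6+1)·(6+1)^(6−1) = 1 · 16807 = 16807 [KW]
One tuple (2,5,3,1,4,3) → sorted (1,2,3,3,4,5): b_i ≤ i ∀i, a PF.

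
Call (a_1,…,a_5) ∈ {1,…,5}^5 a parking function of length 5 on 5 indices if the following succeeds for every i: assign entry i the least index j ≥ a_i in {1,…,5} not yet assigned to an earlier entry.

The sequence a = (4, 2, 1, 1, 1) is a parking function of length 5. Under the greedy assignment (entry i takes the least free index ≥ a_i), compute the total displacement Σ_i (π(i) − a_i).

Σπ = 5·6/2 = 15 (π permutes [5]); Σa = 4+2+1+1+1 = 9; disp = 15−9 = 6.

6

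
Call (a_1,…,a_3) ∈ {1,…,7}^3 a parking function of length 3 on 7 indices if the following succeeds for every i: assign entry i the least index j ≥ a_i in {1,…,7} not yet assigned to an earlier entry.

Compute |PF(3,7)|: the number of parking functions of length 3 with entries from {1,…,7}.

320

Count = (7+1−3)·(7+1)^{3−1} = 5 · 64 = 320
One tuple (4,1,4) → sorted (1,4,4): b_i ≤ 4+i ∀i, a PF.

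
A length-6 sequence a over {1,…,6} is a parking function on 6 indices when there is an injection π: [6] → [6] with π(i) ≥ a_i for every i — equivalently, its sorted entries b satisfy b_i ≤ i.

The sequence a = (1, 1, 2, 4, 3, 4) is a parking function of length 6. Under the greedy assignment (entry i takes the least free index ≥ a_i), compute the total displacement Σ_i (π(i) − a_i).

Σπ(i) = 1+…+6 = 21; Σa = 1+1+2+4+3+4 = 15; disp = 21−15 = 6.

6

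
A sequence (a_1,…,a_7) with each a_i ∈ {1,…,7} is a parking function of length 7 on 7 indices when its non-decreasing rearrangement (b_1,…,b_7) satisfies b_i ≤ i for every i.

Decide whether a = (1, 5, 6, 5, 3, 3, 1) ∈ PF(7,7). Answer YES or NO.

Rearranged: b = (1, 1, 3, 3, 5, 5, 6).
  b_1=1 ≤ 1
  b_2=1 ≤ 2
  b_3=3 ≤ 3
  b_4=3 ≤ 4
  b_5=5 ≤ 5
  b_6=5 ≤ 6
  b_7=6 ≤ 7
All bounds hold ⇒ YES

YES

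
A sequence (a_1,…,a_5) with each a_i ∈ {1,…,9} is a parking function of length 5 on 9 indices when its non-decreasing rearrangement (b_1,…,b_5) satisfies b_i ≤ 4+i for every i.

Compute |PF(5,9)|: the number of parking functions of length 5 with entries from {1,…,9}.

50000

Count = (9+1−5)·(9+1)^{5−1} = 5×10000 = 50000 (Konheim–Weiss)
Example (4,2,7,3,8) → sorted (2,3,4,7,8): b_i ≤ 4+i ∀i, a PF.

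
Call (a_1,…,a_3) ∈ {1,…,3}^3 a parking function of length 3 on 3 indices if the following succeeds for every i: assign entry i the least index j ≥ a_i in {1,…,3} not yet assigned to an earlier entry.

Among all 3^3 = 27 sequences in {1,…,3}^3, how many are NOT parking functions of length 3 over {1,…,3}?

|PF| = (3+1−3)·(3+1)^{3−1} = 1 · 16 = 16 (Konheim–Weiss)
Check (3,3,3) → sorted (3,3,3): b_1=3>1, not a PF.
Total 27; non-PF = 27−16 = 11

11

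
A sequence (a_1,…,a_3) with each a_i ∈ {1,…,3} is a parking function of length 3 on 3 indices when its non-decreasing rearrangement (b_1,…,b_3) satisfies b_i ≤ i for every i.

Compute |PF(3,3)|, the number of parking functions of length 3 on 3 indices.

16

#PF = (3−3+1)·(3+1)^(3−1) = 1 · 16 = 16 (Konheim–Weiss)
One tuple (3,1,2) → sorted (1,2,3): b_i ≤ i ∀i, a PF.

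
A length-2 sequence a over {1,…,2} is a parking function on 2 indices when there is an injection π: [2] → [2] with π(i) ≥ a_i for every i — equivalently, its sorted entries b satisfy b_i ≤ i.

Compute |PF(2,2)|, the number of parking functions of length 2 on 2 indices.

3

|PF(2,2)| = (2−2+1)·(2+1)^(2−1) = 1×3 = 3 (Pollak)
E.g. (1,1) → sorted (1,1): b_i ≤ i ∀i, a PF.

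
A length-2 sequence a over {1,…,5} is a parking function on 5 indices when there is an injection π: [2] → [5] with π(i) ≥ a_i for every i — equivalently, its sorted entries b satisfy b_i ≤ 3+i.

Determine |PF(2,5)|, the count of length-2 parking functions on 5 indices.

|PF(2,5)| = (5+1−2)·(5+1)^{2−1} = 4 · 6 = 24 (Pollak)
Example (4,1) → sorted (1,4): b_i ≤ 3+i ∀i, a PF.

24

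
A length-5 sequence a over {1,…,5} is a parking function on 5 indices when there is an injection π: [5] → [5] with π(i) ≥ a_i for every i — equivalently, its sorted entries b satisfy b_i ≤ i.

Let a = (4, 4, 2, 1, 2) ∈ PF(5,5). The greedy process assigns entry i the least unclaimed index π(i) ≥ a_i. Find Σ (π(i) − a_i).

2

Σπ(i) = 1+…+5 = 15; Σa = 4+4+2+1+2 = 13; disp = 15−13 = 2.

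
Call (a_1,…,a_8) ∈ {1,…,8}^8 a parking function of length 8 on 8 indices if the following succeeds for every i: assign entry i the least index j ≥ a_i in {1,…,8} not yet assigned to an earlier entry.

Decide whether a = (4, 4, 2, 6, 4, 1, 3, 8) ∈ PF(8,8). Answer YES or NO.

YES

Sorted: b = (1, 2, 3, 4, 4, 4, 6, 8).
  b_1=1 ≤ 1
  b_2=2 ≤ 2
  b_3=3 ≤ 3
  b_4=4 ≤ 4
  b_5=4 ≤ 5
  b_6=4 ≤ 6
  b_7=6 ≤ 7
  b_8=8 ≤ 8
All bounds hold ⇒ YES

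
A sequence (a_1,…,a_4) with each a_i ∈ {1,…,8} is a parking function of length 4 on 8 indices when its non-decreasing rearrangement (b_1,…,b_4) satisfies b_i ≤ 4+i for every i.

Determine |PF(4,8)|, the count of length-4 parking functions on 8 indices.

#PF = (8+1−4)·(8+1)^{4−1} = 5·729 = 3645 [KW]
Example (5,2,7,2) → sorted (2,2,5,7): b_i ≤ 4+i ∀i, a PF.

3645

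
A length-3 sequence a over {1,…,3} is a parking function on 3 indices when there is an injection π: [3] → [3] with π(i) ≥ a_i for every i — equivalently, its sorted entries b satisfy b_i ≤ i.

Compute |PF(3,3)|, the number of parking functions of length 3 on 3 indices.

16

|PF(3,3)| = (3+1−3)·(3+1)^{3−1} = 1×16 = 16 (Konheim–Weiss)
E.g. (3,1,2) → sorted (1,2,3): b_i ≤ i ∀i, a PF.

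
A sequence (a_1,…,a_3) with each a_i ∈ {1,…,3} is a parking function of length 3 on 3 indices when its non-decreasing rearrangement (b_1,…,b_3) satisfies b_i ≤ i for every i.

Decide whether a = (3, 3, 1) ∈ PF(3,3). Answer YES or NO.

NO

Sorted: b = (1, 3, 3).
  b_1=1 ≤ 1
  b_2=3 > 2
  fails at i=2 ⇒ NO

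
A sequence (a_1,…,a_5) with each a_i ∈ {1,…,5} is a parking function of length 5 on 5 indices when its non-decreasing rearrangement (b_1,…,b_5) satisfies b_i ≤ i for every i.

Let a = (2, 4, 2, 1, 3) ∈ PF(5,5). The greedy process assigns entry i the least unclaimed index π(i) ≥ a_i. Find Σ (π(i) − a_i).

Σπ = 15 ({1..5} each once); Σa = 2+4+2+1+3 = 12; disp = 15−12 = 3.

3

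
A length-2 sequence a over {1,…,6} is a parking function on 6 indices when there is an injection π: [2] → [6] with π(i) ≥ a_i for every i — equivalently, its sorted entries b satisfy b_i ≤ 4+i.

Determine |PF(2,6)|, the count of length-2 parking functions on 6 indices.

35

|PF(2,6)| = (6+1−2)·(6+1)^{2−1} = 5 · 7 = 35 [KW]
Check (4,1) → sorted (1,4): b_i ≤ 4+i ∀i, a PF.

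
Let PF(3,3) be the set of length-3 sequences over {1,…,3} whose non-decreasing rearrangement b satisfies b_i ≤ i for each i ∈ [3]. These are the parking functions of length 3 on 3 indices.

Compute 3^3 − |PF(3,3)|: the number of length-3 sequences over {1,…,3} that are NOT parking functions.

11

|PF(3,3)| = (4−3)·4^(3−1) = 1×16 = 16 (Pollak)
E.g. (3,3,2) → sorted (2,3,3): b_1=2>1, not a PF.
So 27 − 16 = 11 fail.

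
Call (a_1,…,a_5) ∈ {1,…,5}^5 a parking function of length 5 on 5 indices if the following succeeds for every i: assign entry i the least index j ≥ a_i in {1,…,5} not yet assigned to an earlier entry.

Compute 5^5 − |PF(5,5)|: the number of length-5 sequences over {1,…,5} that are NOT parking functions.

Count = 1·6^4 = 1·1296 = 1296 [KW]
Example (4,5,5,5,2) → sorted (2,4,5,5,5): b_1=2>1, not a PF.
Total 3125; non-PF = 3125−1296 = 1829

1829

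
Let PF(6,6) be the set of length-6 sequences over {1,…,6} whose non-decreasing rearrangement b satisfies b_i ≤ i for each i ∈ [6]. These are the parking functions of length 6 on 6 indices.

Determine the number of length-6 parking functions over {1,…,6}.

16807

|PF| = (6+1−6)·(6+1)^{6−1} = 1 · 16807 = 16807 (Pollak)
Example (5,3,1,1,4,2) → sorted (1,1,2,3,4,5): b_i ≤ i ∀i, a PF.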